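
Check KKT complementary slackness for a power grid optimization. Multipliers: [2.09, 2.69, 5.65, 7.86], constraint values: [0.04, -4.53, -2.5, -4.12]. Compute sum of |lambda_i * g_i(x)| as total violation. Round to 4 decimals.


KKT complementary slackness check:
lambda_1 * g_1 = 2.09 * 0.04 = 0.0836
lambda_2 * g_2 = 2.69 * -4.53 = -12.1857
lambda_3 * g_3 = 5.65 * -2.5 = -14.125
lambda_4 * g_4 = 7.86 * -4.12 = -32.3832
Total violation = 0.0836 + 12.1857 + 14.125 + 32.3832 = 58.7775


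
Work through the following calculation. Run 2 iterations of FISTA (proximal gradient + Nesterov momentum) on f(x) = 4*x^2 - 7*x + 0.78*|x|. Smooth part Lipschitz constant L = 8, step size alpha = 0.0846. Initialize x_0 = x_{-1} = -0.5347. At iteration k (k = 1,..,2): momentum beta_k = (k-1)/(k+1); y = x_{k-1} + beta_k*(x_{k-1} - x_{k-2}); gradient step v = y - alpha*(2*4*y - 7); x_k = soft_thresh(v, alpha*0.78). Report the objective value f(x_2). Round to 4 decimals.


FISTA on f(x) = 4*x^2 - 7*x + 0.78*|x|
L = 8, alpha = 0.0846
Iteration 1: beta = 0.0, y = -0.5347 + 0.0*(-0.5347 + 0.5347) = -0.5347
  grad(y) = -11.2776, v = y - alpha*grad = 0.4194
  prox(v) = soft_thresh(0.4194, 0.066) = 0.3534
Iteration 2: beta = 0.3333, y = 0.3534 + 0.3333*(0.3534 + 0.5347) = 0.6494
  grad(y) = -1.8046, v = y - alpha*grad = 0.8021
  prox(v) = soft_thresh(0.8021, 0.066) = 0.7361
f(x_2) = 4*0.7361^2 - 7*0.7361 + 0.78*|0.7361| = -2.4112


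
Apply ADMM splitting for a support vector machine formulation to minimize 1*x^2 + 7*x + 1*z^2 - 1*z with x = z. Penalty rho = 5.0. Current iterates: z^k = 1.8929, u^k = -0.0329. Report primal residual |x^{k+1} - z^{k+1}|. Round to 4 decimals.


ADMM iteration with rho = 5.0, z^k = 1.8929, u^k = -0.0329
Step 1: x-update.
Minimize 1*x^2 + 7*x + (5.0/2)*(x - 1.8929 - 0.0329)^2
FOC: (2*1 + 5.0)*x = -7 + 5.0*(1.8929 + 0.0329)
x^{k+1} = 0.3756
Step 2: z-update.
Minimize 1*z^2 - 1*z + (5.0/2)*(0.3756 - z - 0.0329)^2
FOC: (2*1 + 5.0)*z = 1 + 5.0*(0.3756 - 0.0329)
z^{k+1} = 0.3876
Step 3: u-update.
u^{k+1} = -0.0329 + 0.3756 - 0.3876 = -0.045
Step 4: Primal residual = |0.3756 - 0.3876| = 0.0121


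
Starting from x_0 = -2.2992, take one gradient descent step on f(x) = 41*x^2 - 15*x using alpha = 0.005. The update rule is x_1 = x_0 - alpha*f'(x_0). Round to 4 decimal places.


We compute the gradient at x_0 and apply the update.
f'(x) = 82*x - 15
f'(-2.2992) = 82*-2.2992 - 15 = -203.5344
x_1 = -2.2992 - 0.005*-203.5344 = -1.2815


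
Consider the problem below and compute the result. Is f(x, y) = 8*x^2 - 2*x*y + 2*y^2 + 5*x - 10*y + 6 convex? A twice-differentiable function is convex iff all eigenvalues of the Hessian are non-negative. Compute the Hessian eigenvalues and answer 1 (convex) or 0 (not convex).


The Hessian of f(x,y) = 8*x^2 - 2*x*y + 2*y^2 + 5*x - 10*y + 6 is:
H = [[16, -2], [-2, 4]]
Trace = 16 + 4 = 20
Determinant = 16*4 - (-2)^2 = 60
Discriminant = (20)^2 - 4*60 = 160.0
Eigenvalues: lambda_1 = 3.6754, lambda_2 = 16.3246
The function is convex.

1


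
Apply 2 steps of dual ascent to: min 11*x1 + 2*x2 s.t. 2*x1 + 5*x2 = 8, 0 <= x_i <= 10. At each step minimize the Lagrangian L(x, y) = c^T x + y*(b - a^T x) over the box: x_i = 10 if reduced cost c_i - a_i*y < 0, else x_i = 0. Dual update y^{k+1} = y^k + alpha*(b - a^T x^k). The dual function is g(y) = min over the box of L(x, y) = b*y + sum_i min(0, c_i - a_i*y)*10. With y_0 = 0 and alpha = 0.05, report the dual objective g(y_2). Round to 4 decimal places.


Dual ascent for LP: min 11*x1 + 2*x2, 2*x1 + 5*x2 = 8, 0 <= x_i <= 10
Step 1: y^k = 0.0, reduced costs: (11.0, 2.0)
  x^k = (0.0, 0.0), subgradient = b - a^T x = 8.0
  y^{k+1} = 0.0 + 0.05*8.0 = 0.4
Step 2: y^k = 0.4, reduced costs: (10.2, 0.0)
  x^k = (0.0, 0.0), subgradient = b - a^T x = 8.0
  y^{k+1} = 0.4 + 0.05*8.0 = 0.8
Dual objective at y_2 = 0.8: reduced costs (9.4, -2.0), box minimizer x = (0.0, 10.0)
g(y_2) = b*y + (c1 - a1*y)*x1 + (c2 - a2*y)*x2 = 8*0.8 + 9.4*0.0 + (-2.0)*10.0 = 6.4 + 0.0 - 20.0 = -13.6


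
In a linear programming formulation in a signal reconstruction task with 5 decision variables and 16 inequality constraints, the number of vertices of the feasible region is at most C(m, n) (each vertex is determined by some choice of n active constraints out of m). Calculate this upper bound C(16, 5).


Each vertex corresponds to some choice of n active constraints out of m, so the number of vertices is at most C(m, n) = m! / (n!(m-n)!).
m = 16, n = 5
Numerator: 16 * 15 * 14 * 13 * 12
Denominator: 5! = 120
C(16, 5) = 4368


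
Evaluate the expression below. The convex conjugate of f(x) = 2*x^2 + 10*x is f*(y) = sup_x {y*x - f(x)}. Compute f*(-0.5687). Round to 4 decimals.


f*(y) = sup_x {y*x - a*x^2 - b*x} = sup_x {(y-b)*x - a*x^2}
FOC: (y - b) - 2a*x = 0 => x* = (y - b)/(2a)
x* = (-0.5687 - 10)/(2*2) = -2.6422
f*(-0.5687) = (y-b)^2/(4a) = (-0.5687 - 10)^2/(4*2)
= 111.6974/8 = 13.9622


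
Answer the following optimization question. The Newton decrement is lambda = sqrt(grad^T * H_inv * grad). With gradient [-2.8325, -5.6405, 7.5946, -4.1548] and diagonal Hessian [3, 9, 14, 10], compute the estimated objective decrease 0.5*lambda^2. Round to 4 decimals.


Step 1: H is diagonal, so H^(-1) * g = [-0.9442, -0.6267, 0.5425, -0.4155].
Step 2: g^T H^(-1) g = sum_i g_i^2 / H_ii
  = (-2.8325)^2/3 + (-5.6405)^2/9 + (7.5946)^2/14 + (-4.1548)^2/10
  = 2.6744 + 3.535 + 4.1199 + 1.7262 = 12.0555
Step 3: Objective decrease = 0.5 * g^T H^(-1) g = 6.0277


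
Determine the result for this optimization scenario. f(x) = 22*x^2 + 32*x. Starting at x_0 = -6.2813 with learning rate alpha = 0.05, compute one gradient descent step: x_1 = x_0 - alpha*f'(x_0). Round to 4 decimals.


We compute the gradient at x_0 and apply the update.
f'(x) = 44*x + 32
f'(-6.2813) = 44*-6.2813 + 32 = -244.3772
x_1 = -6.2813 - 0.05*-244.3772 = 5.9376


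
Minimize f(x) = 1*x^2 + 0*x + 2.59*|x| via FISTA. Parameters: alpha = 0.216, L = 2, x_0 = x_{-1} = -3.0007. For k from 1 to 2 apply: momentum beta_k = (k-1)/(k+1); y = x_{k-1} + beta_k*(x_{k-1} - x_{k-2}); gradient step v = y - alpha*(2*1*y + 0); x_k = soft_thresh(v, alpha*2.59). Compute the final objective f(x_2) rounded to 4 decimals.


FISTA on f(x) = 1*x^2 + 0*x + 2.59*|x|
L = 2, alpha = 0.216
Iteration 1: beta = 0.0, y = -3.0007 + 0.0*(-3.0007 + 3.0007) = -3.0007
  grad(y) = -6.0014, v = y - alpha*grad = -1.7044
  prox(v) = soft_thresh(-1.7044, 0.5594) = -1.145
Iteration 2: beta = 0.3333, y = -1.145 + 0.3333*(-1.145 + 3.0007) = -0.5264
  grad(y) = -1.0528, v = y - alpha*grad = -0.299
  prox(v) = soft_thresh(-0.299, 0.5594) = 0.0
f(x_2) = 1*0.0^2 + 0*0.0 + 2.59*|0.0| = 0.0


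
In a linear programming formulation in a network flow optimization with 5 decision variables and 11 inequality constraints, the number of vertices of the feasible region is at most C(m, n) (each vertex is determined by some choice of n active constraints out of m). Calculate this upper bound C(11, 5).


Each vertex corresponds to some choice of n active constraints out of m, so the number of vertices is at most C(m, n) = m! / (n!(m-n)!).
m = 11, n = 5
Numerator: 11 * 10 * 9 * 8 * 7
Denominator: 5! = 120
C(11, 5) = 462


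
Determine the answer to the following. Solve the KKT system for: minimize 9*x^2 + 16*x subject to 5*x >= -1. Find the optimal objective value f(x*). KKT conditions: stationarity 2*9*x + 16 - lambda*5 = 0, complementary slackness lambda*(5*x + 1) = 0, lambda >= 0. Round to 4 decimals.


Step 1: Try lambda = 0 (constraint inactive).
x_unc = -16/(2*9) = -0.8889
Check: 5*-0.8889 = -4.4445 < -1 -- violated!
Step 2: Constraint must be active: 5*x = -1
x* = -1/5 = -0.2
lambda = (2*9*(-0.2) + 16)/5 = 2.48
Step 3: Compute optimal value.
f(x*) = 9*(-0.2)^2 + 16*(-0.2) = -2.84


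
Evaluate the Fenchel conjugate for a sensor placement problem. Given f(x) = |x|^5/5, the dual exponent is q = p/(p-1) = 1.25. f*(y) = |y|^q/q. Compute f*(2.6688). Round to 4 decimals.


The conjugate exponent q satisfies 1/p + 1/q = 1.
p = 5, so q = 5/(5 - 1) = 1.25
|y|^q = 2.6688^1.25 = 3.4111
f*(2.6688) = 3.4111 / 1.25 = 2.7289


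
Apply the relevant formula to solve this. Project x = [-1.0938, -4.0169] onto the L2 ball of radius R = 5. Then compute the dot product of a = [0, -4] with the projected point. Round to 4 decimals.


Step 1: Compute ||x|| (intermediates to 6 decimals).
||x|| = sqrt((-1.0938)^2 + (-4.0169)^2) = 4.163158
Step 2: Project.
Since ||x|| <= R, proj = x (no scaling needed).
proj(x) = [-1.0938, -4.0169]
Step 3: Dot product.
a^T * proj(x) = 0*(-1.0938) - 4*(-4.0169) = 16.0676


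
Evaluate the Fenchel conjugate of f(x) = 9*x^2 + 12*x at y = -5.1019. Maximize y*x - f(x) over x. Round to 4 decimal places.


f*(y) = sup_x {y*x - a*x^2 - b*x} = sup_x {(y-b)*x - a*x^2}
FOC: (y - b) - 2a*x = 0 => x* = (y - b)/(2a)
x* = (-5.1019 - 12)/(2*9) = -0.9501
f*(-5.1019) = (y-b)^2/(4a) = (-5.1019 - 12)^2/(4*9)
= 292.475/36 = 8.1243


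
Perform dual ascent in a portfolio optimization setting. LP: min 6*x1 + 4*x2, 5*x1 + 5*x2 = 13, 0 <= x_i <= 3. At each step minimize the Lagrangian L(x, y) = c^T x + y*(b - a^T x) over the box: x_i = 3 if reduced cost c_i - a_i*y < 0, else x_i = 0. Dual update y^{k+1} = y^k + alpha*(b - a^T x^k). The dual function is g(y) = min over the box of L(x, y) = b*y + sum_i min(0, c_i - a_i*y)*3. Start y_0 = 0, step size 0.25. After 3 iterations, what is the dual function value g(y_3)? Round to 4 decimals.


Dual ascent for LP: min 6*x1 + 4*x2, 5*x1 + 5*x2 = 13, 0 <= x_i <= 3
Step 1: y^k = 0.0, reduced costs: (6.0, 4.0)
  x^k = (0.0, 0.0), subgradient = b - a^T x = 13.0
  y^{k+1} = 0.0 + 0.25*13.0 = 3.25
Step 2: y^k = 3.25, reduced costs: (-10.25, -12.25)
  x^k = (3.0, 3.0), subgradient = b - a^T x = -17.0
  y^{k+1} = 3.25 + 0.25*-17.0 = -1.0
Step 3: y^k = -1.0, reduced costs: (11.0, 9.0)
  x^k = (0.0, 0.0), subgradient = b - a^T x = 13.0
  y^{k+1} = -1.0 + 0.25*13.0 = 2.25
Dual objective at y_3 = 2.25: reduced costs (-5.25, -7.25), box minimizer x = (3.0, 3.0)
g(y_3) = b*y + (c1 - a1*y)*x1 + (c2 - a2*y)*x2 = 13*2.25 + (-5.25)*3.0 + (-7.25)*3.0 = 29.25 - 15.75 - 21.75 = -8.25


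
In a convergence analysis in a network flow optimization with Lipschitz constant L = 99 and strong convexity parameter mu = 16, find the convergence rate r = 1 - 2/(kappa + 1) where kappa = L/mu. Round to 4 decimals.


Step 1: Compute the condition number.
kappa = L/mu = 99/16 = 6.1875
Step 2: Compute the convergence rate.
r = 1 - 2/(kappa + 1) = 1 - 2*mu/(L + mu) = (L - mu)/(L + mu) = 83/115 = 0.7217


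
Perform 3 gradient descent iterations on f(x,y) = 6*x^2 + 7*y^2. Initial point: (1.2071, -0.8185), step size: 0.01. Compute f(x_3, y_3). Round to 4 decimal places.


Gradient descent on f(x,y) = 6*x^2 + 7*y^2.
Starting point: (1.2071, -0.8185), alpha = 0.01
Step 1: grad_x = 2*6*1.2071 = 14.4852, grad_y = 2*7*-0.8185 = -11.459
  x_1 = 1.2071 - 0.01*14.4852 = 1.0622
  y_1 = -0.8185 - 0.01*-11.459 = -0.7039
Step 2: grad_x = 2*6*1.0622 = 12.747, grad_y = 2*7*-0.7039 = -9.8547
  x_2 = 1.0622 - 0.01*12.747 = 0.9348
  y_2 = -0.7039 - 0.01*-9.8547 = -0.6054
Step 3: grad_x = 2*6*0.9348 = 11.2173, grad_y = 2*7*-0.6054 = -8.4751
  x_3 = 0.9348 - 0.01*11.2173 = 0.8226
  y_3 = -0.6054 - 0.01*-8.4751 = -0.5206
f(0.8226, -0.5206) = 6*0.8226^2 + 7*(-0.5206)^2 = 5.9573


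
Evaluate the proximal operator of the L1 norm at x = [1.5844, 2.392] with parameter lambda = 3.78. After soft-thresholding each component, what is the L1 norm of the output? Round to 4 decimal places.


Soft-thresholding with lambda = 3.78:
prox(1.5844) = sign(1.5844)*max(|1.5844| - 3.78, 0) = 0.0
prox(2.392) = sign(2.392)*max(|2.392| - 3.78, 0) = 0.0
prox(x) = [0.0, 0.0]
||prox(x)||_1 = 0.0 + 0.0 = 0.0


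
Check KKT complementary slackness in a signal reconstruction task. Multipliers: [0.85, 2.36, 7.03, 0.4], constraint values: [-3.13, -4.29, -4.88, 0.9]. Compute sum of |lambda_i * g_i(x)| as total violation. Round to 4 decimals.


KKT complementary slackness check:
lambda_1 * g_1 = 0.85 * -3.13 = -2.6605
lambda_2 * g_2 = 2.36 * -4.29 = -10.1244
lambda_3 * g_3 = 7.03 * -4.88 = -34.3064
lambda_4 * g_4 = 0.4 * 0.9 = 0.36
Total violation = 2.6605 + 10.1244 + 34.3064 + 0.36 = 47.4513


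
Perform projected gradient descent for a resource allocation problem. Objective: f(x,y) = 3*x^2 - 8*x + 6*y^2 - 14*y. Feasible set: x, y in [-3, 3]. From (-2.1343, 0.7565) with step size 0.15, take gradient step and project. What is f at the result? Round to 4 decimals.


Step 1: Compute gradient at (-2.1343, 0.7565).
grad_x = 2*3*-2.1343 - 8 = -20.8058
grad_y = 2*6*0.7565 - 14 = -4.922
Step 2: Gradient step.
x_raw = -2.1343 - 0.15*-20.8058 = 0.9866
y_raw = 0.7565 - 0.15*-4.922 = 1.4948
Step 3: Project onto [-3, 3].
x_proj = clip(0.9866) = 0.9866
y_proj = clip(1.4948) = 1.4948
Step 4: Evaluate f.
f(0.9866, 1.4948) = -12.4932


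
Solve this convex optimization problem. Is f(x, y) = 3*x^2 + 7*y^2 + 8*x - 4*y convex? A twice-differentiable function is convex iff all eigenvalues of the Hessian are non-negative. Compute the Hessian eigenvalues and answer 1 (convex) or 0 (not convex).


The Hessian of f(x,y) = 3*x^2 + 7*y^2 + 8*x - 4*y is:
H = [[6, 0], [0, 14]]
Trace = 6 + 14 = 20
Determinant = 6*14 - (0)^2 = 84
Discriminant = (20)^2 - 4*84 = 64.0
Eigenvalues: lambda_1 = 6.0, lambda_2 = 14.0
The function is convex.

1


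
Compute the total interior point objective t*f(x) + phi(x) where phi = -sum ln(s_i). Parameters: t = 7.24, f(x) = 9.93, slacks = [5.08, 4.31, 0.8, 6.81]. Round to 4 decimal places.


Step 1: Compute log-barrier.
ln values: [1.6253, 1.4609, -0.2231, 1.9184]
phi = -(1.6253 + 1.4609 - 0.2231 + 1.9184) = -4.7815
Step 2: Compute augmented objective.
t*f(x) = 7.24*9.93 = 71.8932
Total = 71.8932 - 4.7815 = 67.1117


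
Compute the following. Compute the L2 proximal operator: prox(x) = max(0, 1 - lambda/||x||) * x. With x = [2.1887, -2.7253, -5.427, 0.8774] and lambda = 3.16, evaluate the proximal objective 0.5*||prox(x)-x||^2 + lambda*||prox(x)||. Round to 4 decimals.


Step 1: Compute ||x||.
||x|| = 6.5146
Step 2: Compute scaling factor.
scale = max(0, 1 - 3.16/6.5146) = 0.5149
Step 3: prox(x) = [1.127, -1.4034, -2.7946, 0.4518]
||prox(x)|| = 3.3546
Step 4: Proximal objective.
0.5*||prox-x||^2 = 4.9928
lambda*||prox|| = 10.6005
Total = 15.5933


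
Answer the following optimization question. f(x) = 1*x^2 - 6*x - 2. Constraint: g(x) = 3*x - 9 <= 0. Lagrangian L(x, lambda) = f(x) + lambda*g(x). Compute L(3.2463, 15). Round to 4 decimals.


Step 1: Evaluate f(x).
f(3.2463) = 1*3.2463^2 - 6*3.2463 - 2 = -10.9393
Step 2: Evaluate g(x).
g(3.2463) = 3*3.2463 - 9 = 0.7389
Step 3: Compute Lagrangian.
L = -10.9393 + 15*0.7389 = 0.1442


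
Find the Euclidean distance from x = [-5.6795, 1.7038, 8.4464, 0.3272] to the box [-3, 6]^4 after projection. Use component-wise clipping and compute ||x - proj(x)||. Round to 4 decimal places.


Project each component onto [-3, 6].
clip(-5.6795) = -3.0, clip(1.7038) = 1.7038, clip(8.4464) = 6.0, clip(0.3272) = 0.3272
Projection = [-3.0, 1.7038, 6.0, 0.3272]
Squared diffs: [7.1797, 0.0, 5.9849, 0.0]
Distance = sqrt(13.1646) = 3.6283


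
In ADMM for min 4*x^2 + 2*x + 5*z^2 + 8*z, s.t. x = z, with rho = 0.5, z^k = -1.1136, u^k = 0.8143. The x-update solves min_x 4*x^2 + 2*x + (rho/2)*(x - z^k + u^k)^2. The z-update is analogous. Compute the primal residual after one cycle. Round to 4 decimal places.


ADMM iteration with rho = 0.5, z^k = -1.1136, u^k = 0.8143
Step 1: x-update.
Minimize 4*x^2 + 2*x + (0.5/2)*(x + 1.1136 + 0.8143)^2
FOC: (2*4 + 0.5)*x = -2 + 0.5*(-1.1136 - 0.8143)
x^{k+1} = -0.3487
Step 2: z-update.
Minimize 5*z^2 + 8*z + (0.5/2)*(-0.3487 - z + 0.8143)^2
FOC: (2*5 + 0.5)*z = -8 + 0.5*(-0.3487 + 0.8143)
z^{k+1} = -0.7397
Step 3: u-update.
u^{k+1} = 0.8143 - 0.3487 + 0.7397 = 1.2053
Step 4: Primal residual = |-0.3487 + 0.7397| = 0.391


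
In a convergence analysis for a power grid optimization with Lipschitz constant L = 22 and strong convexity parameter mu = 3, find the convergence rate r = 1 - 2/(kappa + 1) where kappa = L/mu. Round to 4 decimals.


Step 1: Compute the condition number.
kappa = L/mu = 22/3 = 7.3333
Step 2: Compute the convergence rate.
r = 1 - 2/(kappa + 1) = 1 - 2*mu/(L + mu) = (L - mu)/(L + mu) = 19/25 = 0.76


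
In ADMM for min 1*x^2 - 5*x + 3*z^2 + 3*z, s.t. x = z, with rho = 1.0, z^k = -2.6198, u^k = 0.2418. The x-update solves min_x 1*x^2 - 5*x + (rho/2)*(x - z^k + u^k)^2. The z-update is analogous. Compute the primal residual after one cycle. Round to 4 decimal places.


ADMM iteration with rho = 1.0, z^k = -2.6198, u^k = 0.2418
Step 1: x-update.
Minimize 1*x^2 - 5*x + (1.0/2)*(x + 2.6198 + 0.2418)^2
FOC: (2*1 + 1.0)*x = 5 + 1.0*(-2.6198 - 0.2418)
x^{k+1} = 0.7128
Step 2: z-update.
Minimize 3*z^2 + 3*z + (1.0/2)*(0.7128 - z + 0.2418)^2
FOC: (2*3 + 1.0)*z = -3 + 1.0*(0.7128 + 0.2418)
z^{k+1} = -0.2922
Step 3: u-update.
u^{k+1} = 0.2418 + 0.7128 + 0.2922 = 1.2468
Step 4: Primal residual = |0.7128 + 0.2922| = 1.005


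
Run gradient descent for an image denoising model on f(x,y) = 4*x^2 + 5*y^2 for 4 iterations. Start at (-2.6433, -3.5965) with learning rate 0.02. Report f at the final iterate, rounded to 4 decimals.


Gradient descent on f(x,y) = 4*x^2 + 5*y^2.
Starting point: (-2.6433, -3.5965), alpha = 0.02
Step 1: grad_x = 2*4*-2.6433 = -21.1464, grad_y = 2*5*-3.5965 = -35.965
  x_1 = -2.6433 - 0.02*-21.1464 = -2.2204
  y_1 = -3.5965 - 0.02*-35.965 = -2.8772
Step 2: grad_x = 2*4*-2.2204 = -17.763, grad_y = 2*5*-2.8772 = -28.772
  x_2 = -2.2204 - 0.02*-17.763 = -1.8651
  y_2 = -2.8772 - 0.02*-28.772 = -2.3018
Step 3: grad_x = 2*4*-1.8651 = -14.9209, grad_y = 2*5*-2.3018 = -23.0176
  x_3 = -1.8651 - 0.02*-14.9209 = -1.5667
  y_3 = -2.3018 - 0.02*-23.0176 = -1.8414
Step 4: grad_x = 2*4*-1.5667 = -12.5336, grad_y = 2*5*-1.8414 = -18.4141
  x_4 = -1.5667 - 0.02*-12.5336 = -1.316
  y_4 = -1.8414 - 0.02*-18.4141 = -1.4731
f(-1.316, -1.4731) = 4*(-1.316)^2 + 5*(-1.4731)^2 = 17.7782


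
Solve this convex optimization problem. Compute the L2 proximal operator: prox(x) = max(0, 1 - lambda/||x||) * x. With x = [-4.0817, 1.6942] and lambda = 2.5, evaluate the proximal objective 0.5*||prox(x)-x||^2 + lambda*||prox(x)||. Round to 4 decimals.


Step 1: Compute ||x||.
||x|| = 4.4193
Step 2: Compute scaling factor.
scale = max(0, 1 - 2.5/4.4193) = 0.4343
Step 3: prox(x) = [-1.7727, 0.7358]
||prox(x)|| = 1.9193
Step 4: Proximal objective.
0.5*||prox-x||^2 = 3.125
lambda*||prox|| = 4.7983
Total = 7.9234


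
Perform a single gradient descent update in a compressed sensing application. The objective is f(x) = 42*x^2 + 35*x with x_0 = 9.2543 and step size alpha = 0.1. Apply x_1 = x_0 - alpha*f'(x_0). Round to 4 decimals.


We compute the gradient at x_0 and apply the update.
f'(x) = 84*x + 35
f'(9.2543) = 84*9.2543 + 35 = 812.3612
x_1 = 9.2543 - 0.1*812.3612 = -71.9818


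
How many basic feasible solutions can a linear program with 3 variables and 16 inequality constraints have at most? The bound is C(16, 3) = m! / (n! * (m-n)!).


Each vertex corresponds to some choice of n active constraints out of m, so the number of vertices is at most C(m, n) = m! / (n!(m-n)!).
m = 16, n = 3
Numerator: 16 * 15 * 14
Denominator: 3! = 6
C(16, 3) = 560


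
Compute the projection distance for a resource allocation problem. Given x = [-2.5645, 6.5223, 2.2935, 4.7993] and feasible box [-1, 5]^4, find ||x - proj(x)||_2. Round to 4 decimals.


Project each component onto [-1, 5].
clip(-2.5645) = -1.0, clip(6.5223) = 5.0, clip(2.2935) = 2.2935, clip(4.7993) = 4.7993
Projection = [-1.0, 5.0, 2.2935, 4.7993]
Squared diffs: [2.4477, 2.3174, 0.0, 0.0]
Distance = sqrt(4.7651) = 2.1829


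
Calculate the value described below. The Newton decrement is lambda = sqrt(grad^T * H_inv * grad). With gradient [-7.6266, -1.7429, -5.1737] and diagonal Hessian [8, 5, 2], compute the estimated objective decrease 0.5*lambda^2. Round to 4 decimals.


Step 1: H is diagonal, so H^(-1) * g = [-0.9533, -0.3486, -2.5869].
Step 2: g^T H^(-1) g = sum_i g_i^2 / H_ii
  = (-7.6266)^2/8 + (-1.7429)^2/5 + (-5.1737)^2/2
  = 7.2706 + 0.6075 + 13.3836 = 21.2618
Step 3: Objective decrease = 0.5 * g^T H^(-1) g = 10.6309


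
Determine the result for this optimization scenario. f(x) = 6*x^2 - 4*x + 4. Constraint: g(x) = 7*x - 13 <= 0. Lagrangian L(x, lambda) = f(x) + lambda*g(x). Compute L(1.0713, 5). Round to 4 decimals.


Step 1: Evaluate f(x).
f(1.0713) = 6*1.0713^2 - 4*1.0713 + 4 = 6.6009
Step 2: Evaluate g(x).
g(1.0713) = 7*1.0713 - 13 = -5.5009
Step 3: Compute Lagrangian.
L = 6.6009 + 5*-5.5009 = -20.9036


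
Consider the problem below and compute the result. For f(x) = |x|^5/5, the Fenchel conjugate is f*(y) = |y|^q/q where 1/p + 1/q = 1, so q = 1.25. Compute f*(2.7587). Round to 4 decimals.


The conjugate exponent q satisfies 1/p + 1/q = 1.
p = 5, so q = 5/(5 - 1) = 1.25
|y|^q = 2.7587^1.25 = 3.5553
f*(2.7587) = 3.5553 / 1.25 = 2.8443


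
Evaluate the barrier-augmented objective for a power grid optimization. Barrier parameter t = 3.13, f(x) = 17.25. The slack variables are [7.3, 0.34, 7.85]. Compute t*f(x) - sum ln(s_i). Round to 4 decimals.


Step 1: Compute log-barrier.
ln values: [1.9879, -1.0788, 2.0605]
phi = -(1.9879 - 1.0788 + 2.0605) = -2.9696
Step 2: Compute augmented objective.
t*f(x) = 3.13*17.25 = 53.9925
Total = 53.9925 - 2.9696 = 51.0229


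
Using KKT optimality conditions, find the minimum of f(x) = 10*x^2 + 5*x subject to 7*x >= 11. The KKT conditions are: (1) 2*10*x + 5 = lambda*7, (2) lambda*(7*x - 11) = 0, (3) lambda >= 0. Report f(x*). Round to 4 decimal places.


Step 1: Try lambda = 0 (constraint inactive).
x_unc = -5/(2*10) = -0.25
Check: 7*-0.25 = -1.75 < 11 -- violated!
Step 2: Constraint must be active: 7*x = 11
x* = 11/7 = 1.5714 (rounded; the exact value 11/7 is used below)
lambda = (2*10*(11/7) + 5)/7 = 5.2041
Step 3: Compute optimal value.
f(x*) = 10*(11/7)^2 + 5*(11/7) = 32.551


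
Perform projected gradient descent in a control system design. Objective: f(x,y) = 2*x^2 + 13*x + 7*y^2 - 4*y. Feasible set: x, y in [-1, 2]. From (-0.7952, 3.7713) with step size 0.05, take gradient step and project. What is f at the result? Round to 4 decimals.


Step 1: Compute gradient at (-0.7952, 3.7713).
grad_x = 2*2*-0.7952 + 13 = 9.8192
grad_y = 2*7*3.7713 - 4 = 48.7982
Step 2: Gradient step.
x_raw = -0.7952 - 0.05*9.8192 = -1.2862
y_raw = 3.7713 - 0.05*48.7982 = 1.3314
Step 3: Project onto [-1, 2].
x_proj = clip(-1.2862) = -1.0
y_proj = clip(1.3314) = 1.3314
Step 4: Evaluate f.
f(-1.0, 1.3314) = -3.9174


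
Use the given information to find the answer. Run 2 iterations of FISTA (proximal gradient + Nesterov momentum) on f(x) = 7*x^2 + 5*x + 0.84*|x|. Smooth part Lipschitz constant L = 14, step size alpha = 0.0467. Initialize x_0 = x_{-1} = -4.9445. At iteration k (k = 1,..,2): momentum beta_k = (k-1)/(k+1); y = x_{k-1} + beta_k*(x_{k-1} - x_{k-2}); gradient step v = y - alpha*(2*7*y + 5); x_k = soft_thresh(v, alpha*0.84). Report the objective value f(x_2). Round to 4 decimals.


FISTA on f(x) = 7*x^2 + 5*x + 0.84*|x|
L = 14, alpha = 0.0467
Iteration 1: beta = 0.0, y = -4.9445 + 0.0*(-4.9445 + 4.9445) = -4.9445
  grad(y) = -64.223, v = y - alpha*grad = -1.9453
  prox(v) = soft_thresh(-1.9453, 0.0392) = -1.9061
Iteration 2: beta = 0.3333, y = -1.9061 + 0.3333*(-1.9061 + 4.9445) = -0.8932
  grad(y) = -7.5054, v = y - alpha*grad = -0.5427
  prox(v) = soft_thresh(-0.5427, 0.0392) = -0.5035
f(x_2) = 7*(-0.5035)^2 + 5*(-0.5035) + 0.84*|-0.5035| = -0.3199


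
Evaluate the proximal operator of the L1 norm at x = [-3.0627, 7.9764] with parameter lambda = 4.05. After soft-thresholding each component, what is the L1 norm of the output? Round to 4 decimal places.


Soft-thresholding with lambda = 4.05:
prox(-3.0627) = sign(-3.0627)*max(|-3.0627| - 4.05, 0) = 0.0
prox(7.9764) = sign(7.9764)*max(|7.9764| - 4.05, 0) = 3.9264
prox(x) = [0.0, 3.9264]
||prox(x)||_1 = 0.0 + 3.9264 = 3.9264


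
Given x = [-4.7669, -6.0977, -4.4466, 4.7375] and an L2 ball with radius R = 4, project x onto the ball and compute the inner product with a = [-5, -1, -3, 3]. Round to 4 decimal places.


Step 1: Compute ||x|| (intermediates to 6 decimals).
||x|| = sqrt((-4.7669)^2 + (-6.0977)^2 + (-4.4466)^2 + 4.7375^2) = 10.105515
Step 2: Project.
Since ||x|| > R, scale = R/||x|| = 4/10.105515 = 0.395823, proj(x) = scale * x
proj(x) = [-1.886849, -2.41361, -1.760067, 1.875211]
Step 3: Dot product.
a^T * proj(x) = -5*(-1.886849) - 1*(-2.41361) - 3*(-1.760067) + 3*1.875211 = 22.7537


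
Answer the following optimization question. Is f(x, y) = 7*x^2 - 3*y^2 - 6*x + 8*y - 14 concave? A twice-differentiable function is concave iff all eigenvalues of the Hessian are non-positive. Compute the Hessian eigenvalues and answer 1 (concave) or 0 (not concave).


The Hessian of f(x,y) = 7*x^2 - 3*y^2 - 6*x + 8*y - 14 is:
H = [[14, 0], [0, -6]]
Trace = 14 - 6 = 8
Determinant = 14*-6 - (0)^2 = -84
Discriminant = (8)^2 - 4*-84 = 400.0
Eigenvalues: lambda_1 = -6.0, lambda_2 = 14.0
The function is not concave.

0


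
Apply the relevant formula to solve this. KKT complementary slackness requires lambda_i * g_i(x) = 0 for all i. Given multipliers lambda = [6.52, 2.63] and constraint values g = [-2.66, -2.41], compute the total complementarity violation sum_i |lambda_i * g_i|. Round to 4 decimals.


KKT complementary slackness check:
lambda_1 * g_1 = 6.52 * -2.66 = -17.3432
lambda_2 * g_2 = 2.63 * -2.41 = -6.3383
Total violation = 17.3432 + 6.3383 = 23.6815


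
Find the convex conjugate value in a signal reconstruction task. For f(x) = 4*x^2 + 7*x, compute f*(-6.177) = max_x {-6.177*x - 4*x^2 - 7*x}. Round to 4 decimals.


f*(y) = sup_x {y*x - a*x^2 - b*x} = sup_x {(y-b)*x - a*x^2}
FOC: (y - b) - 2a*x = 0 => x* = (y - b)/(2a)
x* = (-6.177 - 7)/(2*4) = -1.6471
f*(-6.177) = (y-b)^2/(4a) = (-6.177 - 7)^2/(4*4)
= 173.6333/16 = 10.8521


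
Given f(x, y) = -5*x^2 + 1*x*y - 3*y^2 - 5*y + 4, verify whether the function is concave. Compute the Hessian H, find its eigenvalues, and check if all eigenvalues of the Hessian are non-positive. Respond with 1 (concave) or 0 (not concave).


The Hessian of f(x,y) = -5*x^2 + 1*x*y - 3*y^2 - 5*y + 4 is:
H = [[-10, 1], [1, -6]]
Trace = -10 - 6 = -16
Determinant = -10*-6 - (1)^2 = 59
Discriminant = (-16)^2 - 4*59 = 20.0
Eigenvalues: lambda_1 = -10.2361, lambda_2 = -5.7639
The function is concave.

1


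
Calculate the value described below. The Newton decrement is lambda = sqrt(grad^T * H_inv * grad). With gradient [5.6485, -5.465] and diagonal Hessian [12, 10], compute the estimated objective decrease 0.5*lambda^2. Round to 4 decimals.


Step 1: H is diagonal, so H^(-1) * g = [0.4707, -0.5465].
Step 2: g^T H^(-1) g = sum_i g_i^2 / H_ii
  = (5.6485)^2/12 + (-5.465)^2/10
  = 2.6588 + 2.9866 = 5.6454
Step 3: Objective decrease = 0.5 * g^T H^(-1) g = 2.8227


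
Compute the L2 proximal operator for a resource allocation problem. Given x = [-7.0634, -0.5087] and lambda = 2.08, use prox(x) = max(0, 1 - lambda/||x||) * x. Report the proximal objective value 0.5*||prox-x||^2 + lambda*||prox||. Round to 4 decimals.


Step 1: Compute ||x||.
||x|| = 7.0817
Step 2: Compute scaling factor.
scale = max(0, 1 - 2.08/7.0817) = 0.7063
Step 3: prox(x) = [-4.9888, -0.3593]
||prox(x)|| = 5.0017
Step 4: Proximal objective.
0.5*||prox-x||^2 = 2.1632
lambda*||prox|| = 10.4035
Total = 12.5667


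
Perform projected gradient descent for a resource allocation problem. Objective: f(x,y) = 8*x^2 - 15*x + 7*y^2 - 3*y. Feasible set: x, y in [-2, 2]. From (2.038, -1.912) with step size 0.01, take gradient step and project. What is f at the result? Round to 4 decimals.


Step 1: Compute gradient at (2.038, -1.912).
grad_x = 2*8*2.038 - 15 = 17.608
grad_y = 2*7*-1.912 - 3 = -29.768
Step 2: Gradient step.
x_raw = 2.038 - 0.01*17.608 = 1.8619
y_raw = -1.912 - 0.01*-29.768 = -1.6143
Step 3: Project onto [-2, 2].
x_proj = clip(1.8619) = 1.8619
y_proj = clip(-1.6143) = -1.6143
Step 4: Evaluate f.
f(1.8619, -1.6143) = 22.8903


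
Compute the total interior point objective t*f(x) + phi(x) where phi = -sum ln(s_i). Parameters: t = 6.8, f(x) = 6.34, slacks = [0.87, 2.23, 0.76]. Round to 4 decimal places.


Step 1: Compute log-barrier.
ln values: [-0.1393, 0.802, -0.2744]
phi = -(-0.1393 + 0.802 - 0.2744) = -0.3883
Step 2: Compute augmented objective.
t*f(x) = 6.8*6.34 = 43.112
Total = 43.112 - 0.3883 = 42.7237


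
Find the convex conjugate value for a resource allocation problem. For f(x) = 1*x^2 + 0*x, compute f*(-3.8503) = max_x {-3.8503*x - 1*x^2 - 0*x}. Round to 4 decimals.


f*(y) = sup_x {y*x - a*x^2 - b*x} = sup_x {(y-b)*x - a*x^2}
FOC: (y - b) - 2a*x = 0 => x* = (y - b)/(2a)
x* = (-3.8503 - 0)/(2*1) = -1.9252
f*(-3.8503) = (y-b)^2/(4a) = (-3.8503 - 0)^2/(4*1)
= 14.8248/4 = 3.7062


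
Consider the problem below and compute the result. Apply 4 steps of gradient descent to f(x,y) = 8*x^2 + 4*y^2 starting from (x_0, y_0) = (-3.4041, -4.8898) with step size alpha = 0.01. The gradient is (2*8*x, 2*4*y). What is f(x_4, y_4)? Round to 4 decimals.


Gradient descent on f(x,y) = 8*x^2 + 4*y^2.
Starting point: (-3.4041, -4.8898), alpha = 0.01
Step 1: grad_x = 2*8*-3.4041 = -54.4656, grad_y = 2*4*-4.8898 = -39.1184
  x_1 = -3.4041 - 0.01*-54.4656 = -2.8594
  y_1 = -4.8898 - 0.01*-39.1184 = -4.4986
Step 2: grad_x = 2*8*-2.8594 = -45.7511, grad_y = 2*4*-4.4986 = -35.9889
  x_2 = -2.8594 - 0.01*-45.7511 = -2.4019
  y_2 = -4.4986 - 0.01*-35.9889 = -4.1387
Step 3: grad_x = 2*8*-2.4019 = -38.4309, grad_y = 2*4*-4.1387 = -33.1098
  x_3 = -2.4019 - 0.01*-38.4309 = -2.0176
  y_3 = -4.1387 - 0.01*-33.1098 = -3.8076
Step 4: grad_x = 2*8*-2.0176 = -32.282, grad_y = 2*4*-3.8076 = -30.461
  x_4 = -2.0176 - 0.01*-32.282 = -1.6948
  y_4 = -3.8076 - 0.01*-30.461 = -3.503
f(-1.6948, -3.503) = 8*(-1.6948)^2 + 4*(-3.503)^2 = 72.0634


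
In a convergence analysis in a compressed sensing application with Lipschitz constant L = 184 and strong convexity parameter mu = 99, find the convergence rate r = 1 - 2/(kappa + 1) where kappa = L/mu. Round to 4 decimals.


Step 1: Compute the condition number.
kappa = L/mu = 184/99 = 1.8586
Step 2: Compute the convergence rate.
r = 1 - 2/(kappa + 1) = 1 - 2*mu/(L + mu) = (L - mu)/(L + mu) = 85/283 = 0.3004


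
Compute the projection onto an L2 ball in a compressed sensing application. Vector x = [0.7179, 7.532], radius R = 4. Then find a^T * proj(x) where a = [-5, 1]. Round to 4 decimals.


Step 1: Compute ||x|| (intermediates to 6 decimals).
||x|| = sqrt(0.7179^2 + 7.532^2) = 7.566135
Step 2: Project.
Since ||x|| > R, scale = R/||x|| = 4/7.566135 = 0.528672, proj(x) = scale * x
proj(x) = [0.379534, 3.981958]
Step 3: Dot product.
a^T * proj(x) = -5*0.379534 + 1*3.981958 = 2.0843


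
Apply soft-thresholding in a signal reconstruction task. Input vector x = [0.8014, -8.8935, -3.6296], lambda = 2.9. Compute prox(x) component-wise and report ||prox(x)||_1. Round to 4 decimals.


Soft-thresholding with lambda = 2.9:
prox(0.8014) = sign(0.8014)*max(|0.8014| - 2.9, 0) = 0.0
prox(-8.8935) = sign(-8.8935)*max(|-8.8935| - 2.9, 0) = -5.9935
prox(-3.6296) = sign(-3.6296)*max(|-3.6296| - 2.9, 0) = -0.7296
prox(x) = [0.0, -5.9935, -0.7296]
||prox(x)||_1 = 0.0 + 5.9935 + 0.7296 = 6.7231


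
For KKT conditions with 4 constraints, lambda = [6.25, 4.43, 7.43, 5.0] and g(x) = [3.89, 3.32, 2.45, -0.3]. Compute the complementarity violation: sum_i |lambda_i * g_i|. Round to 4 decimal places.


KKT complementary slackness check:
lambda_1 * g_1 = 6.25 * 3.89 = 24.3125
lambda_2 * g_2 = 4.43 * 3.32 = 14.7076
lambda_3 * g_3 = 7.43 * 2.45 = 18.2035
lambda_4 * g_4 = 5.0 * -0.3 = -1.5
Total violation = 24.3125 + 14.7076 + 18.2035 + 1.5 = 58.7236


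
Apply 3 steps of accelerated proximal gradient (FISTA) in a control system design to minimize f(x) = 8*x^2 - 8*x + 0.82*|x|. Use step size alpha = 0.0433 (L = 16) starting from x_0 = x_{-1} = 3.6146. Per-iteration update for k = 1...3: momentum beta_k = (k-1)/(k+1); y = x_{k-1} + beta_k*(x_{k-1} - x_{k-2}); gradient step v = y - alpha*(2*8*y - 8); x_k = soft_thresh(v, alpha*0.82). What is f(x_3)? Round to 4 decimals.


FISTA on f(x) = 8*x^2 - 8*x + 0.82*|x|
L = 16, alpha = 0.0433
Iteration 1: beta = 0.0, y = 3.6146 + 0.0*(3.6146 - 3.6146) = 3.6146
  grad(y) = 49.8336, v = y - alpha*grad = 1.4568
  prox(v) = soft_thresh(1.4568, 0.0355) = 1.4213
Iteration 2: beta = 0.3333, y = 1.4213 + 0.3333*(1.4213 - 3.6146) = 0.6902
  grad(y) = 3.0432, v = y - alpha*grad = 0.5584
  prox(v) = soft_thresh(0.5584, 0.0355) = 0.5229
Iteration 3: beta = 0.5, y = 0.5229 + 0.5*(0.5229 - 1.4213) = 0.0737
  grad(y) = -6.8202, v = y - alpha*grad = 0.3691
  prox(v) = soft_thresh(0.3691, 0.0355) = 0.3335
f(x_3) = 8*0.3335^2 - 8*0.3335 + 0.82*|0.3335| = -1.5048


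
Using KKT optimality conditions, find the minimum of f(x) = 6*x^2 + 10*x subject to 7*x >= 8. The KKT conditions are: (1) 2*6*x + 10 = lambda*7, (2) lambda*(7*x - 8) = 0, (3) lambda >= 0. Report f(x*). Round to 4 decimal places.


Step 1: Try lambda = 0 (constraint inactive).
x_unc = -10/(2*6) = -0.8333
Check: 7*-0.8333 = -5.8331 < 8 -- violated!
Step 2: Constraint must be active: 7*x = 8
x* = 8/7 = 1.1429 (rounded; the exact value 8/7 is used below)
lambda = (2*6*(8/7) + 10)/7 = 3.3878
Step 3: Compute optimal value.
f(x*) = 6*(8/7)^2 + 10*(8/7) = 19.2653


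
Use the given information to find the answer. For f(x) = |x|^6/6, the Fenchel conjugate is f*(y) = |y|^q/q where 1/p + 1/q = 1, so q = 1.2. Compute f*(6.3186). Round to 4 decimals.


The conjugate exponent q satisfies 1/p + 1/q = 1.
p = 6, so q = 6/(6 - 1) = 1.2
|y|^q = 6.3186^1.2 = 9.1358
f*(6.3186) = 9.1358 / 1.2 = 7.6131


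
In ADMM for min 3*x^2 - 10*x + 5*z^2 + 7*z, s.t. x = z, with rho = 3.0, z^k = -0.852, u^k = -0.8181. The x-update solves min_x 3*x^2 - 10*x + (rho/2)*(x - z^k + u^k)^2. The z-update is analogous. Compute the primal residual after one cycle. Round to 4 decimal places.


ADMM iteration with rho = 3.0, z^k = -0.852, u^k = -0.8181
Step 1: x-update.
Minimize 3*x^2 - 10*x + (3.0/2)*(x + 0.852 - 0.8181)^2
FOC: (2*3 + 3.0)*x = 10 + 3.0*(-0.852 + 0.8181)
x^{k+1} = 1.0998
Step 2: z-update.
Minimize 5*z^2 + 7*z + (3.0/2)*(1.0998 - z - 0.8181)^2
FOC: (2*5 + 3.0)*z = -7 + 3.0*(1.0998 - 0.8181)
z^{k+1} = -0.4735
Step 3: u-update.
u^{k+1} = -0.8181 + 1.0998 + 0.4735 = 0.7552
Step 4: Primal residual = |1.0998 + 0.4735| = 1.5733


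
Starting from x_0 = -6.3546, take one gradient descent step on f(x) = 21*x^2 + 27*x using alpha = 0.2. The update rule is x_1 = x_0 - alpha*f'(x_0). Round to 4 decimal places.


We compute the gradient at x_0 and apply the update.
f'(x) = 42*x + 27
f'(-6.3546) = 42*-6.3546 + 27 = -239.8932
x_1 = -6.3546 - 0.2*-239.8932 = 41.624


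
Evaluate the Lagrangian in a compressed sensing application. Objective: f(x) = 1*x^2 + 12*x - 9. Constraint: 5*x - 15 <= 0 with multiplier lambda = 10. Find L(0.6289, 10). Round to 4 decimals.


Step 1: Evaluate f(x).
f(0.6289) = 1*0.6289^2 + 12*0.6289 - 9 = -1.0577
Step 2: Evaluate g(x).
g(0.6289) = 5*0.6289 - 15 = -11.8555
Step 3: Compute Lagrangian.
L = -1.0577 + 10*-11.8555 = -119.6127


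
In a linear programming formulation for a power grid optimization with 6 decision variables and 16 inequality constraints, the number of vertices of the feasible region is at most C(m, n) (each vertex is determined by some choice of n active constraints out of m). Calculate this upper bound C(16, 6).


Each vertex corresponds to some choice of n active constraints out of m, so the number of vertices is at most C(m, n) = m! / (n!(m-n)!).
m = 16, n = 6
Numerator: 16 * 15 * 14 * 13 * 12 * 11
Denominator: 6! = 720
C(16, 6) = 8008


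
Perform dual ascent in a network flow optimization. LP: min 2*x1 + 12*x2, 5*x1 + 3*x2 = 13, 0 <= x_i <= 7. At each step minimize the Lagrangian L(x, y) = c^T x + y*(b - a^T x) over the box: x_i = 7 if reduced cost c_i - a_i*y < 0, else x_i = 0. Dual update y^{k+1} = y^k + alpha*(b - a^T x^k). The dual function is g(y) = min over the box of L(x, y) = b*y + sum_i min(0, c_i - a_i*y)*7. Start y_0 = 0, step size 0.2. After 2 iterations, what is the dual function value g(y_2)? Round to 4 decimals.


Dual ascent for LP: min 2*x1 + 12*x2, 5*x1 + 3*x2 = 13, 0 <= x_i <= 7
Step 1: y^k = 0.0, reduced costs: (2.0, 12.0)
  x^k = (0.0, 0.0), subgradient = b - a^T x = 13.0
  y^{k+1} = 0.0 + 0.2*13.0 = 2.6
Step 2: y^k = 2.6, reduced costs: (-11.0, 4.2)
  x^k = (7.0, 0.0), subgradient = b - a^T x = -22.0
  y^{k+1} = 2.6 + 0.2*-22.0 = -1.8
Dual objective at y_2 = -1.8: reduced costs (11.0, 17.4), box minimizer x = (0.0, 0.0)
g(y_2) = b*y + (c1 - a1*y)*x1 + (c2 - a2*y)*x2 = 13*(-1.8) + 11.0*0.0 + 17.4*0.0 = -23.4 + 0.0 + 0.0 = -23.4


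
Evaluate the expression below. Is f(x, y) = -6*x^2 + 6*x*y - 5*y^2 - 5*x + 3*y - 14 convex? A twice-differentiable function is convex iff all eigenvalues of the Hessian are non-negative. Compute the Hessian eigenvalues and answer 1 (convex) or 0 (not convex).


The Hessian of f(x,y) = -6*x^2 + 6*x*y - 5*y^2 - 5*x + 3*y - 14 is:
H = [[-12, 6], [6, -10]]
Trace = -12 - 10 = -22
Determinant = -12*-10 - (6)^2 = 84
Discriminant = (-22)^2 - 4*84 = 148.0
Eigenvalues: lambda_1 = -17.0828, lambda_2 = -4.9172
The function is not convex.

0


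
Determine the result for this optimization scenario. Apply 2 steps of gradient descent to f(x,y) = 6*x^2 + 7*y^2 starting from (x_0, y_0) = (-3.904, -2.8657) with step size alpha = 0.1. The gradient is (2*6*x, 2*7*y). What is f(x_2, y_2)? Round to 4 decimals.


Gradient descent on f(x,y) = 6*x^2 + 7*y^2.
Starting point: (-3.904, -2.8657), alpha = 0.1
Step 1: grad_x = 2*6*-3.904 = -46.848, grad_y = 2*7*-2.8657 = -40.1198
  x_1 = -3.904 - 0.1*-46.848 = 0.7808
  y_1 = -2.8657 - 0.1*-40.1198 = 1.1463
Step 2: grad_x = 2*6*0.7808 = 9.3696, grad_y = 2*7*1.1463 = 16.0479
  x_2 = 0.7808 - 0.1*9.3696 = -0.1562
  y_2 = 1.1463 - 0.1*16.0479 = -0.4585
f(-0.1562, -0.4585) = 6*(-0.1562)^2 + 7*(-0.4585)^2 = 1.6179


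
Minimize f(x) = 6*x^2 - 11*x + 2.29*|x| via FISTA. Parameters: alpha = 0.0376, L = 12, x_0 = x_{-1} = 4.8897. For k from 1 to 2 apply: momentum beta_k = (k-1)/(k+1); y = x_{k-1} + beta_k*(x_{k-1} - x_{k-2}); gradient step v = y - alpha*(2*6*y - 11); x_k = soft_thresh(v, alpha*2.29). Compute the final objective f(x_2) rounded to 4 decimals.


FISTA on f(x) = 6*x^2 - 11*x + 2.29*|x|
L = 12, alpha = 0.0376
Iteration 1: beta = 0.0, y = 4.8897 + 0.0*(4.8897 - 4.8897) = 4.8897
  grad(y) = 47.6764, v = y - alpha*grad = 3.0971
  prox(v) = soft_thresh(3.0971, 0.0861) = 3.011
Iteration 2: beta = 0.3333, y = 3.011 + 0.3333*(3.011 - 4.8897) = 2.3847
  grad(y) = 17.6166, v = y - alpha*grad = 1.7223
  prox(v) = soft_thresh(1.7223, 0.0861) = 1.6362
f(x_2) = 6*1.6362^2 - 11*1.6362 + 2.29*|1.6362| = 1.8119


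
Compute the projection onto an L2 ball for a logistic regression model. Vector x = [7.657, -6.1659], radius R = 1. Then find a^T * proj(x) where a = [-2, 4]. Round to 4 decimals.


Step 1: Compute ||x|| (intermediates to 6 decimals).
||x|| = sqrt(7.657^2 + (-6.1659)^2) = 9.83097
Step 2: Project.
Since ||x|| > R, scale = R/||x|| = 1/9.83097 = 0.101719, proj(x) = scale * x
proj(x) = [0.778862, -0.627189]
Step 3: Dot product.
a^T * proj(x) = -2*0.778862 + 4*(-0.627189) = -4.0665


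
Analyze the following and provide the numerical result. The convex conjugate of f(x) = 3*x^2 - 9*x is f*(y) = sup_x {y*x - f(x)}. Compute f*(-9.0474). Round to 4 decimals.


f*(y) = sup_x {y*x - a*x^2 - b*x} = sup_x {(y-b)*x - a*x^2}
FOC: (y - b) - 2a*x = 0 => x* = (y - b)/(2a)
x* = (-9.0474 + 9)/(2*3) = -0.0079
f*(-9.0474) = (y-b)^2/(4a) = (-9.0474 + 9)^2/(4*3)
= 0.0022/12 = 0.0002


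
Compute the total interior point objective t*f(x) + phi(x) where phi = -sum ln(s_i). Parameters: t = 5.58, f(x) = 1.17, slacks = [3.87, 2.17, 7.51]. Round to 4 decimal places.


Step 1: Compute log-barrier.
ln values: [1.3533, 0.7747, 2.0162]
phi = -(1.3533 + 0.7747 + 2.0162) = -4.1442
Step 2: Compute augmented objective.
t*f(x) = 5.58*1.17 = 6.5286
Total = 6.5286 - 4.1442 = 2.3844


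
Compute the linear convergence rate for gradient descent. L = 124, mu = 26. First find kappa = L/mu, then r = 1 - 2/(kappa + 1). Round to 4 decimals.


Step 1: Compute the condition number.
kappa = L/mu = 124/26 = 4.7692
Step 2: Compute the convergence rate.
r = 1 - 2/(kappa + 1) = 1 - 2*mu/(L + mu) = (L - mu)/(L + mu) = 98/150 = 0.6533
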